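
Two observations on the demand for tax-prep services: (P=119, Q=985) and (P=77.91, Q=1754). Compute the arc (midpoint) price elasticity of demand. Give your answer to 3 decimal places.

ΔQ = 1754 − 985 = 769; ΔP = 77.91 − 119 = -41.09.
Midpoints: P̄ = 98.45, Q̄ = 1369.5.
ε = (ΔQ/ΔP)(P̄/Q̄) = (769/-41.09)(98.45/1369.5).

-1.345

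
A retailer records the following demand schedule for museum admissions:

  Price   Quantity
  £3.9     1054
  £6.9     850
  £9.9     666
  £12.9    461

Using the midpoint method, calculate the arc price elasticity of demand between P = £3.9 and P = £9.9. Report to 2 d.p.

-0.52

At P = 3.9, Q = 1054; at P = 9.9, Q = 666.
ΔQ = -388, ΔP = 6.0. Midpoints: P̄ = 6.90, Q̄ = 860.0.
ε = (ΔQ/ΔP)(P̄/Q̄) = (-388/6.0)(6.90/860.0).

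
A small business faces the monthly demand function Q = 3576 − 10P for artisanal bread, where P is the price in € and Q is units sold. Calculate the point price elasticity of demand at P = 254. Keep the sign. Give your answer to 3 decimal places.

-2.452

At P = 254, Q = 1036.
dQ/dP = −10.
ε = (dQ/dP)(P/Q) = (-10)(254/1036).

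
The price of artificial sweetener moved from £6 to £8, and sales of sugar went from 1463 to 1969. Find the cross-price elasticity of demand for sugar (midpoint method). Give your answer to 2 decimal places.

1.03

ΔQ_x = 1969 − 1463 = 506; ΔP_y = 8 − 6 = 2.
Midpoints: P̄_y = 7.00, Q̄_x = 1716.0.
ε_xy = (ΔQ_x/ΔP_y)(P̄_y/Q̄_x) = (506/2)(7.00/1716.0).
ε_xy > 0, so the goods are substitutes.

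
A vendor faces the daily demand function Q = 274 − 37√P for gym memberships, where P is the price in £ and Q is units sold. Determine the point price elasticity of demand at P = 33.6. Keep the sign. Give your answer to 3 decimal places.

-1.801

At P = 33.6, Q = 59.528.
dQ/dP = −37/(2√P) = -3.192.
ε = (dQ/dP)(P/Q) = (-3.192)(33.6/59.528).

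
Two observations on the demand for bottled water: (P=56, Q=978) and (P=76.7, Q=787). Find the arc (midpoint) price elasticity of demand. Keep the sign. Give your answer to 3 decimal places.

ΔQ = 787 − 978 = -191; ΔP = 76.7 − 56 = 20.7.
Midpoints: P̄ = 66.35, Q̄ = 882.5.
ε = (ΔQ/ΔP)(P̄/Q̄) = (-191/20.7)(66.35/882.5).

-0.694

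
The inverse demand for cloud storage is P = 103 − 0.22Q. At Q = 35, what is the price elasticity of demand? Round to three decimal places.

-12.377

At Q = 35, P = 103 − 0.22(35) = 95.30.
dP/dQ = −0.22, so dQ/dP = 1/(−0.22) = -4.545.
ε = (dQ/dP)(P/Q) = (-4.545)(95.30/35).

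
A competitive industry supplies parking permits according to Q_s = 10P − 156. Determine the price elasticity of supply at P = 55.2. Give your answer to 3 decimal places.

1.394

At P = 55.2, Q_s = 396.
dQ_s/dP = 10.
ε_s = (dQ_s/dP)(P/Q_s) = (10)(55.2/396).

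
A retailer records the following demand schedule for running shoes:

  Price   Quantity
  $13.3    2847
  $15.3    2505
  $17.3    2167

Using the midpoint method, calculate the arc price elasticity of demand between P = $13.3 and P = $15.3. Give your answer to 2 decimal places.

-0.91

At P = 13.3, Q = 2847; at P = 15.3, Q = 2505.
ΔQ = -342, ΔP = 2.0. Midpoints: P̄ = 14.30, Q̄ = 2676.0.
ε = (ΔQ/ΔP)(P̄/Q̄) = (-342/2.0)(14.30/2676.0).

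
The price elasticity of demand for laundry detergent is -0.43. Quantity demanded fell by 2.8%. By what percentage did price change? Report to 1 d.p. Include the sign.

6.5%

%ΔP ≈ %ΔQ / ε = (-2.8%)/(-0.43) = 6.51%.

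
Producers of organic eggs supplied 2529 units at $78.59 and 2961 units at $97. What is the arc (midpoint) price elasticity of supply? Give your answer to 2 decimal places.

ΔQ = 2961 − 2529 = 432; ΔP = 97 − 78.59 = 18.41.
Midpoints: P̄ = 87.80, Q̄ = 2745.0.
ε_s = (ΔQ/ΔP)(P̄/Q̄) = (432/18.41)(87.80/2745.0).

0.75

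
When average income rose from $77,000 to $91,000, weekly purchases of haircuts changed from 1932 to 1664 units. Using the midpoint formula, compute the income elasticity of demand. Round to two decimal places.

ΔQ = -268, ΔI = 14000. Midpoints: Ī = 84,000, Q̄ = 1798.0.
ε_I = (ΔQ/ΔI)(Ī/Q̄) = (-268/14000)(84000/1798.0).
ε_I < 0, so the good is inferior.

-0.89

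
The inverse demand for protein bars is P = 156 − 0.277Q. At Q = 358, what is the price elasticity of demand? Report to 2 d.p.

At Q = 358, P = 156 − 0.277(358) = 56.83.
dP/dQ = −0.277, so dQ/dP = 1/(−0.277) = -3.610.
ε = (dQ/dP)(P/Q) = (-3.610)(56.83/358).

-0.57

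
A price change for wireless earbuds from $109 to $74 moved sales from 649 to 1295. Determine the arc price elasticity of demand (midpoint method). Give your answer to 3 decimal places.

ΔQ = 1295 − 649 = 646; ΔP = 74 − 109 = -35.
Midpoints: P̄ = 91.50, Q̄ = 972.0.
ε = (ΔQ/ΔP)(P̄/Q̄) = (646/-35)(91.50/972.0).

-1.737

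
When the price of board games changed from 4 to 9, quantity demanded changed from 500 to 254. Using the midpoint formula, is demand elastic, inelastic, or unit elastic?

Arc ε ≈ -0.848.
|ε| = 0.85 < 1.

inelastic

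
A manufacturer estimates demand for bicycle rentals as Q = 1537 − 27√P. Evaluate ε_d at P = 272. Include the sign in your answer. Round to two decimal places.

At P = 272, Q = 1091.705.
dQ/dP = −27/(2√P) = -0.819.
ε = (dQ/dP)(P/Q) = (-0.819)(272/1091.705).
|ε| < 1, so demand is inelastic at this price.

-0.20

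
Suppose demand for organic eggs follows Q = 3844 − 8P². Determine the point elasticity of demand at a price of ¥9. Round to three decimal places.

-0.406

At P = 9, Q = 3196.
dQ/dP = −16P = -144.
ε = (dQ/dP)(P/Q) = (-144)(9/3196).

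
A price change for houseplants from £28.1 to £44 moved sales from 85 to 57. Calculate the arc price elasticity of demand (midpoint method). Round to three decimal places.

-0.894

ΔQ = 57 − 85 = -28; ΔP = 44 − 28.1 = 15.9.
Midpoints: P̄ = 36.05, Q̄ = 71.0.
ε = (ΔQ/ΔP)(P̄/Q̄) = (-28/15.9)(36.05/71.0).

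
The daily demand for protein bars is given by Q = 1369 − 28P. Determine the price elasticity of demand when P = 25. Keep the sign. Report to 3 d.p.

-1.046

At P = 25, Q = 669.
dQ/dP = −28.
ε = (dQ/dP)(P/Q) = (-28)(25/669).
|ε| > 1, so demand is elastic at this price.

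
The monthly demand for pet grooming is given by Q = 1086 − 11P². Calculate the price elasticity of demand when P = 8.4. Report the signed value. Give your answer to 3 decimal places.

-5.010

At P = 8.4, Q = 309.840.
dQ/dP = −22P = -184.800.
ε = (dQ/dP)(P/Q) = (-184.800)(8.4/309.840).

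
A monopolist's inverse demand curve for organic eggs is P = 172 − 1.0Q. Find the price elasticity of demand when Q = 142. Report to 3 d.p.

At Q = 142, P = 172 − 1.0(142) = 30.00.
dP/dQ = −1.0, so dQ/dP = 1/(−1.0) = -1.000.
ε = (dQ/dP)(P/Q) = (-1.000)(30.00/142).

-0.211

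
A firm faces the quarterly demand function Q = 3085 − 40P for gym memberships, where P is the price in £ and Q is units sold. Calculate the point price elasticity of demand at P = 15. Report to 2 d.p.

At P = 15, Q = 2485.
dQ/dP = −40.
ε = (dQ/dP)(P/Q) = (-40)(15/2485).

-0.24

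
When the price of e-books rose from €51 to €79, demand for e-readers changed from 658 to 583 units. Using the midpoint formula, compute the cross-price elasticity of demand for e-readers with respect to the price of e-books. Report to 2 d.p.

ΔQ_x = 583 − 658 = -75; ΔP_y = 79 − 51 = 28.
Midpoints: P̄_y = 65.00, Q̄_x = 620.5.
ε_xy = (ΔQ_x/ΔP_y)(P̄_y/Q̄_x) = (-75/28)(65.00/620.5).
ε_xy < 0, so the goods are complements.

-0.28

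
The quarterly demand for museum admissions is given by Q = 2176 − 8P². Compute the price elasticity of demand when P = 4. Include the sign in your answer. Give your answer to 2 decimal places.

-0.13

At P = 4, Q = 2048.
dQ/dP = −16P = -64.
ε = (dQ/dP)(P/Q) = (-64)(4/2048).
|ε| < 1, so demand is inelastic at this price.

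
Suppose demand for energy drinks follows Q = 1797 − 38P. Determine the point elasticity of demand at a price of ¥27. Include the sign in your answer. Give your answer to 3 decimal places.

-1.331

At P = 27, Q = 771.
dQ/dP = −38.
ε = (dQ/dP)(P/Q) = (-38)(27/771).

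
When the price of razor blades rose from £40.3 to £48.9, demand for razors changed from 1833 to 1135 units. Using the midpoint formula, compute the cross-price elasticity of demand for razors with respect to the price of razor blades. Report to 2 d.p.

-2.44

ΔQ_x = 1135 − 1833 = -698; ΔP_y = 48.9 − 40.3 = 8.6.
Midpoints: P̄_y = 44.60, Q̄_x = 1484.0.
ε_xy = (ΔQ_x/ΔP_y)(P̄_y/Q̄_x) = (-698/8.6)(44.60/1484.0).
ε_xy < 0, so the goods are complements.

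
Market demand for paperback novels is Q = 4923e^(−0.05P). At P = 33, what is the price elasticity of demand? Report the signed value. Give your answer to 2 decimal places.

At P = 33, Q = 945.462.
dQ/dP = −0.05·4923e^(−0.05P) = −0.05Q = -47.273.
ε = (dQ/dP)(P/Q) = (-47.273)(33/945.462).
|ε| > 1, so demand is elastic at this price.

-1.65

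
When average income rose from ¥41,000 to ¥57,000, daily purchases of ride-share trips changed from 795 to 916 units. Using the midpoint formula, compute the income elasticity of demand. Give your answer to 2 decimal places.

ΔQ = 121, ΔI = 16000. Midpoints: Ī = 49,000, Q̄ = 855.5.
ε_I = (ΔQ/ΔI)(Ī/Q̄) = (121/16000)(49000/855.5).

0.43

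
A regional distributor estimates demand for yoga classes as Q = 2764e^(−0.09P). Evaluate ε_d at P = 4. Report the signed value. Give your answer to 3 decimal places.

At P = 4, Q = 1928.377.
dQ/dP = −0.09·2764e^(−0.09P) = −0.09Q = -173.554.
ε = (dQ/dP)(P/Q) = (-173.554)(4/1928.377).

-0.360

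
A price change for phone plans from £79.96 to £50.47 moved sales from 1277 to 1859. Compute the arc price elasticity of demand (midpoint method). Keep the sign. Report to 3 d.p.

ΔQ = 1859 − 1277 = 582; ΔP = 50.47 − 79.96 = -29.49.
Midpoints: P̄ = 65.22, Q̄ = 1568.0.
ε = (ΔQ/ΔP)(P̄/Q̄) = (582/-29.49)(65.22/1568.0).

-0.821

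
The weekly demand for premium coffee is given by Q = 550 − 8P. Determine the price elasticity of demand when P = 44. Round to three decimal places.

At P = 44, Q = 198.
dQ/dP = −8.
ε = (dQ/dP)(P/Q) = (-8)(44/198).

-1.778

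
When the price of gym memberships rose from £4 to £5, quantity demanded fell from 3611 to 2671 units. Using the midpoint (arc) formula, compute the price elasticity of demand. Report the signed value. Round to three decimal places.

ΔQ = 2671 − 3611 = -940; ΔP = 5 − 4 = 1.
Midpoints: P̄ = 4.50, Q̄ = 3141.0.
ε = (ΔQ/ΔP)(P̄/Q̄) = (-940/1)(4.50/3141.0).

-1.347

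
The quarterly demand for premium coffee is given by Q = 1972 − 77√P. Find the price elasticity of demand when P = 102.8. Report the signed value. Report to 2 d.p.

-0.33

At P = 102.8, Q = 1191.294.
dQ/dP = −77/(2√P) = -3.797.
ε = (dQ/dP)(P/Q) = (-3.797)(102.8/1191.294).
|ε| < 1, so demand is inelastic at this price.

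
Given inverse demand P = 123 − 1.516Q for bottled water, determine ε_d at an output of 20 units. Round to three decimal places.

-3.057

At Q = 20, P = 123 − 1.516(20) = 92.68.
dP/dQ = −1.516, so dQ/dP = 1/(−1.516) = -0.660.
ε = (dQ/dP)(P/Q) = (-0.660)(92.68/20).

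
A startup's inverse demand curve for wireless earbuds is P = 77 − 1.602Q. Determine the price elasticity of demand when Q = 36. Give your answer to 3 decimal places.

At Q = 36, P = 77 − 1.602(36) = 19.33.
dP/dQ = −1.602, so dQ/dP = 1/(−1.602) = -0.624.
ε = (dQ/dP)(P/Q) = (-0.624)(19.33/36).

-0.335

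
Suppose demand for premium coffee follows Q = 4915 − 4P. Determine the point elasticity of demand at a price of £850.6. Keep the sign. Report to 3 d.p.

At P = 850.6, Q = 1512.600.
dQ/dP = −4.
ε = (dQ/dP)(P/Q) = (-4)(850.6/1512.600).

-2.249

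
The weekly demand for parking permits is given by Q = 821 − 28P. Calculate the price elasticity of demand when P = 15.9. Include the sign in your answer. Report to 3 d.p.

-1.185

At P = 15.9, Q = 375.800.
dQ/dP = −28.
ε = (dQ/dP)(P/Q) = (-28)(15.9/375.800).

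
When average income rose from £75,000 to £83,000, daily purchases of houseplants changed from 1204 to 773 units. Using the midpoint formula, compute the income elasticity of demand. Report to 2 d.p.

-4.31

ΔQ = -431, ΔI = 8000. Midpoints: Ī = 79,000, Q̄ = 988.5.
ε_I = (ΔQ/ΔI)(Ī/Q̄) = (-431/8000)(79000/988.5).
ε_I < 0, so the good is inferior.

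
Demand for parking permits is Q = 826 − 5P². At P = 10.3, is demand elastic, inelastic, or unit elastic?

elastic

Q = 295.550, dQ/dP = -103.
ε = (dQ/dP)(P/Q) ≈ -3.590.
|ε| = 3.59 > 1.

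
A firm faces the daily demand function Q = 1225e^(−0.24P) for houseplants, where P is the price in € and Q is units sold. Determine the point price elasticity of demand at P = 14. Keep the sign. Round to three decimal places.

At P = 14, Q = 42.551.
dQ/dP = −0.24·1225e^(−0.24P) = −0.24Q = -10.212.
ε = (dQ/dP)(P/Q) = (-10.212)(14/42.551).
|ε| > 1, so demand is elastic at this price.

-3.360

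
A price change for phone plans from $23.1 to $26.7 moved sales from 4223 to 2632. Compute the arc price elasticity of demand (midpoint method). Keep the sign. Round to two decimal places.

-3.21

ΔQ = 2632 − 4223 = -1591; ΔP = 26.7 − 23.1 = 3.6.
Midpoints: P̄ = 24.90, Q̄ = 3427.5.
ε = (ΔQ/ΔP)(P̄/Q̄) = (-1591/3.6)(24.90/3427.5).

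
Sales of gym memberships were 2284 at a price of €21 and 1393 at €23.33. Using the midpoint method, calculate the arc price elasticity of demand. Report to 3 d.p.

ΔQ = 1393 − 2284 = -891; ΔP = 23.33 − 21 = 2.33.
Midpoints: P̄ = 22.16, Q̄ = 1838.5.
ε = (ΔQ/ΔP)(P̄/Q̄) = (-891/2.33)(22.16/1838.5).

-4.610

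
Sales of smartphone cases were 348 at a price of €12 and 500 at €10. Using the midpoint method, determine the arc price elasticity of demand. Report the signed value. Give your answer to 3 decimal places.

-1.972

ΔQ = 500 − 348 = 152; ΔP = 10 − 12 = -2.
Midpoints: P̄ = 11.00, Q̄ = 424.0.
ε = (ΔQ/ΔP)(P̄/Q̄) = (152/-2)(11.00/424.0).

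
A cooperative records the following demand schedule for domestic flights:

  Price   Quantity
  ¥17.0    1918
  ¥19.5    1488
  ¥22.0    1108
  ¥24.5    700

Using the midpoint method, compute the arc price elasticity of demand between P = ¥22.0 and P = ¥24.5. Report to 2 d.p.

-4.20

At P = 22.0, Q = 1108; at P = 24.5, Q = 700.
ΔQ = -408, ΔP = 2.5. Midpoints: P̄ = 23.25, Q̄ = 904.0.
ε = (ΔQ/ΔP)(P̄/Q̄) = (-408/2.5)(23.25/904.0).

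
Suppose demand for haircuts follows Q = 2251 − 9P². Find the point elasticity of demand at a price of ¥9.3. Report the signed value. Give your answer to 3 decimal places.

-1.057

At P = 9.3, Q = 1472.590.
dQ/dP = −18P = -167.400.
ε = (dQ/dP)(P/Q) = (-167.400)(9.3/1472.590).
|ε| > 1, so demand is elastic at this price.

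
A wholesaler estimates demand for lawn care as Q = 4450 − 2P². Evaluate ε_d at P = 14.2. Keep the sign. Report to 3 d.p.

-0.199

At P = 14.2, Q = 4046.720.
dQ/dP = −4P = -56.800.
ε = (dQ/dP)(P/Q) = (-56.800)(14.2/4046.720).
|ε| < 1, so demand is inelastic at this price.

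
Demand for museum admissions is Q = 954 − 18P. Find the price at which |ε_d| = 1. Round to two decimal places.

26.50

For linear demand Q = a − bP, ε = −bP/(a − bP). |ε| = 1 when bP = a − bP, i.e. P = a/(2b).
P = 954/(2·18) = 954/36 = 26.5000.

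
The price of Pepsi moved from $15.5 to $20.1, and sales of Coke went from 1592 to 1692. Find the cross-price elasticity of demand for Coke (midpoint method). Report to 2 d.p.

ΔQ_x = 1692 − 1592 = 100; ΔP_y = 20.1 − 15.5 = 4.6.
Midpoints: P̄_y = 17.80, Q̄_x = 1642.0.
ε_xy = (ΔQ_x/ΔP_y)(P̄_y/Q̄_x) = (100/4.6)(17.80/1642.0).

0.24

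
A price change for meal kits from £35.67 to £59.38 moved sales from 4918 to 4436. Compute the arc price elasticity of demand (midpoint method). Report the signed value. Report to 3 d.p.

-0.207

ΔQ = 4436 − 4918 = -482; ΔP = 59.38 − 35.67 = 23.71.
Midpoints: P̄ = 47.53, Q̄ = 4677.0.
ε = (ΔQ/ΔP)(P̄/Q̄) = (-482/23.71)(47.53/4677.0).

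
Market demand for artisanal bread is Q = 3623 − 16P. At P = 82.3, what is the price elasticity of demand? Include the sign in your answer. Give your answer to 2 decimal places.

At P = 82.3, Q = 2306.200.
dQ/dP = −16.
ε = (dQ/dP)(P/Q) = (-16)(82.3/2306.200).
|ε| < 1, so demand is inelastic at this price.

-0.57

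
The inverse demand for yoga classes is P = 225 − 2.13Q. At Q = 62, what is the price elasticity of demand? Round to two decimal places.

-0.70

At Q = 62, P = 225 − 2.13(62) = 92.94.
dP/dQ = −2.13, so dQ/dP = 1/(−2.13) = -0.469.
ε = (dQ/dP)(P/Q) = (-0.469)(92.94/62).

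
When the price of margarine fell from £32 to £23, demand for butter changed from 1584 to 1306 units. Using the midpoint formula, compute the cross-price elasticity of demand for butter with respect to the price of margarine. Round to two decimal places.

ΔQ_x = 1306 − 1584 = -278; ΔP_y = 23 − 32 = -9.
Midpoints: P̄_y = 27.50, Q̄_x = 1445.0.
ε_xy = (ΔQ_x/ΔP_y)(P̄_y/Q̄_x) = (-278/-9)(27.50/1445.0).

0.59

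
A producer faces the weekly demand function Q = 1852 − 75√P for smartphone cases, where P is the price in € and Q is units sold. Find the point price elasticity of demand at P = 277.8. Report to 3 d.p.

-1.038

At P = 277.8, Q = 601.950.
dQ/dP = −75/(2√P) = -2.250.
ε = (dQ/dP)(P/Q) = (-2.250)(277.8/601.950).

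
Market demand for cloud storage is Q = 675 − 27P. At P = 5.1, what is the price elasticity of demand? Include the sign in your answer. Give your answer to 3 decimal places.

-0.256

At P = 5.1, Q = 537.300.
dQ/dP = −27.
ε = (dQ/dP)(P/Q) = (-27)(5.1/537.300).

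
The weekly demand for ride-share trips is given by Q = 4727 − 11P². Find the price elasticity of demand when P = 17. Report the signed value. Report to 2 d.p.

At P = 17, Q = 1548.
dQ/dP = −22P = -374.
ε = (dQ/dP)(P/Q) = (-374)(17/1548).
|ε| > 1, so demand is elastic at this price.

-4.11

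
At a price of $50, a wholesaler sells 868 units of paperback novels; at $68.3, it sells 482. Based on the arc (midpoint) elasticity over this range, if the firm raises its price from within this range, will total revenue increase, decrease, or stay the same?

Arc ε = (-386/18.3)(59.15/675.0) ≈ -1.848.
|ε| = 1.85 > 1, so demand is elastic. A price rise therefore reduces total revenue.

decrease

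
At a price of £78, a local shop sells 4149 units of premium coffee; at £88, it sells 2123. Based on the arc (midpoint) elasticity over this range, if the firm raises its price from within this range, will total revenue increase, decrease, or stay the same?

Arc ε = (-2026/10)(83.00/3136.0) ≈ -5.362.
|ε| = 5.36 > 1, so demand is elastic. A price rise therefore reduces total revenue.

decrease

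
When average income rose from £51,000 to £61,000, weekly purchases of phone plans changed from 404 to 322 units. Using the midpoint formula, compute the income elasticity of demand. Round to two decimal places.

-1.27

ΔQ = -82, ΔI = 10000. Midpoints: Ī = 56,000, Q̄ = 363.0.
ε_I = (ΔQ/ΔI)(Ī/Q̄) = (-82/10000)(56000/363.0).
ε_I < 0, so the good is inferior.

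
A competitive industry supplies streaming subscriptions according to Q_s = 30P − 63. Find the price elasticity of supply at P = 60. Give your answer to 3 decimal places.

1.036

At P = 60, Q_s = 1737.
dQ_s/dP = 30.
ε_s = (dQ_s/dP)(P/Q_s) = (30)(60/1737).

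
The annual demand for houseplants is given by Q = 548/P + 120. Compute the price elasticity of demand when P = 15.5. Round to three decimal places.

-0.228

At P = 15.5, Q = 155.355.
dQ/dP = −548/P² = -2.281.
ε = (dQ/dP)(P/Q) = (-2.281)(15.5/155.355).
|ε| < 1, so demand is inelastic at this price.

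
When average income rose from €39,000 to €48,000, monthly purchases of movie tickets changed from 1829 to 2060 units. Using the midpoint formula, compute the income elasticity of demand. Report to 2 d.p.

0.57

ΔQ = 231, ΔI = 9000. Midpoints: Ī = 43,500, Q̄ = 1944.5.
ε_I = (ΔQ/ΔI)(Ī/Q̄) = (231/9000)(43500/1944.5).
ε_I > 0, so the good is normal.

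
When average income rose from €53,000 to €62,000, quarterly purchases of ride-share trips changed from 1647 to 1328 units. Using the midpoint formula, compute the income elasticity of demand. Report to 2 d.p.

-1.37

ΔQ = -319, ΔI = 9000. Midpoints: Ī = 57,500, Q̄ = 1487.5.
ε_I = (ΔQ/ΔI)(Ī/Q̄) = (-319/9000)(57500/1487.5).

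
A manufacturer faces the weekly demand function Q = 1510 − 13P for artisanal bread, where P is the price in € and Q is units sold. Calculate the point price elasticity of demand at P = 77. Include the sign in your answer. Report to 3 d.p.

-1.967

At P = 77, Q = 509.
dQ/dP = −13.
ε = (dQ/dP)(P/Q) = (-13)(77/509).
|ε| > 1, so demand is elastic at this price.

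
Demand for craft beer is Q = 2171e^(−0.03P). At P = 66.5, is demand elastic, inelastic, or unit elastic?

elastic

Q = 295.286, dQ/dP = -8.859.
ε = (dQ/dP)(P/Q) ≈ -1.995.
|ε| = 2.00 > 1.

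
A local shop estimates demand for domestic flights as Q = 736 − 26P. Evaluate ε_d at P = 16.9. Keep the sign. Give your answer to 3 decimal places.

At P = 16.9, Q = 296.600.
dQ/dP = −26.
ε = (dQ/dP)(P/Q) = (-26)(16.9/296.600).
|ε| > 1, so demand is elastic at this price.

-1.481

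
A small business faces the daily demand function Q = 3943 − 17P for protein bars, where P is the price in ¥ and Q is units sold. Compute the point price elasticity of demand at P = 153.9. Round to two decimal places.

-1.97

At P = 153.9, Q = 1326.700.
dQ/dP = −17.
ε = (dQ/dP)(P/Q) = (-17)(153.9/1326.700).
|ε| > 1, so demand is elastic at this price.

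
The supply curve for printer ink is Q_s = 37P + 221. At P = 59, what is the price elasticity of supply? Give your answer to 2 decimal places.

0.91

At P = 59, Q_s = 2404.
dQ_s/dP = 37.
ε_s = (dQ_s/dP)(P/Q_s) = (37)(59/2404).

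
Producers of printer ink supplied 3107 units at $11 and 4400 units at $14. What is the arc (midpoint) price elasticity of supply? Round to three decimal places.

ΔQ = 4400 − 3107 = 1293; ΔP = 14 − 11 = 3.
Midpoints: P̄ = 12.50, Q̄ = 3753.5.
ε_s = (ΔQ/ΔP)(P̄/Q̄) = (1293/3)(12.50/3753.5).

1.435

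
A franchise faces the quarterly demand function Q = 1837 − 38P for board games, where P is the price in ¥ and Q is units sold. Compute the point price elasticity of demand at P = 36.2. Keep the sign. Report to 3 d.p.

-2.981

At P = 36.2, Q = 461.400.
dQ/dP = −38.
ε = (dQ/dP)(P/Q) = (-38)(36.2/461.400).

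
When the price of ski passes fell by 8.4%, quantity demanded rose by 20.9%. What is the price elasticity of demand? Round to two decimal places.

-2.49

ε = %ΔQ / %ΔP = (20.9)/(-8.4) = -2.488.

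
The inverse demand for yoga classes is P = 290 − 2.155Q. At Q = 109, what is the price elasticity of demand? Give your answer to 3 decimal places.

At Q = 109, P = 290 − 2.155(109) = 55.11.
dP/dQ = −2.155, so dQ/dP = 1/(−2.155) = -0.464.
ε = (dQ/dP)(P/Q) = (-0.464)(55.11/109).

-0.235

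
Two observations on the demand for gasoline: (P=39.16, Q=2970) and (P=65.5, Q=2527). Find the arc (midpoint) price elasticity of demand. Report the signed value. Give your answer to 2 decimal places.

-0.32

ΔQ = 2527 − 2970 = -443; ΔP = 65.5 − 39.16 = 26.34.
Midpoints: P̄ = 52.33, Q̄ = 2748.5.
ε = (ΔQ/ΔP)(P̄/Q̄) = (-443/26.34)(52.33/2748.5).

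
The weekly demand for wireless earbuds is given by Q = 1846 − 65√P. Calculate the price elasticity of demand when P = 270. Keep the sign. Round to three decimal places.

At P = 270, Q = 777.941.
dQ/dP = −65/(2√P) = -1.978.
ε = (dQ/dP)(P/Q) = (-1.978)(270/777.941).

-0.686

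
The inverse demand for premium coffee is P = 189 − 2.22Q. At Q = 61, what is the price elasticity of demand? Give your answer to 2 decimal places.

At Q = 61, P = 189 − 2.22(61) = 53.58.
dP/dQ = −2.22, so dQ/dP = 1/(−2.22) = -0.450.
ε = (dQ/dP)(P/Q) = (-0.450)(53.58/61).

-0.40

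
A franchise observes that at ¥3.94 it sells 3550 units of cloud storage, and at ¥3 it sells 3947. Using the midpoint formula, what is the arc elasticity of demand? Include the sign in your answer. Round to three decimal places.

-0.391

ΔQ = 3947 − 3550 = 397; ΔP = 3 − 3.94 = -0.94.
Midpoints: P̄ = 3.47, Q̄ = 3748.5.
ε = (ΔQ/ΔP)(P̄/Q̄) = (397/-0.94)(3.47/3748.5).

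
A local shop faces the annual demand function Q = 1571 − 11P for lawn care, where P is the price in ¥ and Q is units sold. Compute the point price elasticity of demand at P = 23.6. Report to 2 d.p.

At P = 23.6, Q = 1311.400.
dQ/dP = −11.
ε = (dQ/dP)(P/Q) = (-11)(23.6/1311.400).
|ε| < 1, so demand is inelastic at this price.

-0.20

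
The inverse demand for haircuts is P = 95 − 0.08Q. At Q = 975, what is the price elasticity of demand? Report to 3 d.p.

At Q = 975, P = 95 − 0.08(975) = 17.00.
dP/dQ = −0.08, so dQ/dP = 1/(−0.08) = -12.500.
ε = (dQ/dP)(P/Q) = (-12.500)(17.00/975).

-0.218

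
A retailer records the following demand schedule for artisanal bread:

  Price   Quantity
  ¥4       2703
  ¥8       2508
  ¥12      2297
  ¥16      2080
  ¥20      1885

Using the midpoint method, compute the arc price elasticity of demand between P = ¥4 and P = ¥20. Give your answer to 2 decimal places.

-0.27

At P = 4, Q = 2703; at P = 20, Q = 1885.
ΔQ = -818, ΔP = 16. Midpoints: P̄ = 12.00, Q̄ = 2294.0.
ε = (ΔQ/ΔP)(P̄/Q̄) = (-818/16)(12.00/2294.0).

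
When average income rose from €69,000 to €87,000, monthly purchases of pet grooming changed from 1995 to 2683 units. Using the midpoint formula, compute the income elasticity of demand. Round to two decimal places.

1.27

ΔQ = 688, ΔI = 18000. Midpoints: Ī = 78,000, Q̄ = 2339.0.
ε_I = (ΔQ/ΔI)(Ī/Q̄) = (688/18000)(78000/2339.0).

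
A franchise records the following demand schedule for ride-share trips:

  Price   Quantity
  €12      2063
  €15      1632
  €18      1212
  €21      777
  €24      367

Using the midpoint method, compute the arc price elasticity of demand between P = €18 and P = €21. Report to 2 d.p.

At P = 18, Q = 1212; at P = 21, Q = 777.
ΔQ = -435, ΔP = 3. Midpoints: P̄ = 19.50, Q̄ = 994.5.
ε = (ΔQ/ΔP)(P̄/Q̄) = (-435/3)(19.50/994.5).

-2.84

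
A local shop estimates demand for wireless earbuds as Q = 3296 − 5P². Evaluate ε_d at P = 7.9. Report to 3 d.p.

-0.209

At P = 7.9, Q = 2983.950.
dQ/dP = −10P = -79.
ε = (dQ/dP)(P/Q) = (-79)(7.9/2983.950).
|ε| < 1, so demand is inelastic at this price.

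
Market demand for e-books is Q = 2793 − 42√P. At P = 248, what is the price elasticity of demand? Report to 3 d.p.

At P = 248, Q = 2131.583.
dQ/dP = −42/(2√P) = -1.334.
ε = (dQ/dP)(P/Q) = (-1.334)(248/2131.583).

-0.155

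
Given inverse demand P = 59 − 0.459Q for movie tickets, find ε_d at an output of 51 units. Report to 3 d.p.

At Q = 51, P = 59 − 0.459(51) = 35.59.
dP/dQ = −0.459, so dQ/dP = 1/(−0.459) = -2.179.
ε = (dQ/dP)(P/Q) = (-2.179)(35.59/51).

-1.520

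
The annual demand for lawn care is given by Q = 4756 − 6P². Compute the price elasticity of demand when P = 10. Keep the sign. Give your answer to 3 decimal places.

-0.289

At P = 10, Q = 4156.
dQ/dP = −12P = -120.
ε = (dQ/dP)(P/Q) = (-120)(10/4156).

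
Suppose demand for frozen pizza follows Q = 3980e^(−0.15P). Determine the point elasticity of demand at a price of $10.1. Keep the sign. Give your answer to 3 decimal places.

-1.515

At P = 10.1, Q = 874.837.
dQ/dP = −0.15·3980e^(−0.15P) = −0.15Q = -131.225.
ε = (dQ/dP)(P/Q) = (-131.225)(10.1/874.837).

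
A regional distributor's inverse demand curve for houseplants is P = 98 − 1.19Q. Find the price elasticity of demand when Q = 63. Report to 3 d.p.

At Q = 63, P = 98 − 1.19(63) = 23.03.
dP/dQ = −1.19, so dQ/dP = 1/(−1.19) = -0.840.
ε = (dQ/dP)(P/Q) = (-0.840)(23.03/63).

-0.307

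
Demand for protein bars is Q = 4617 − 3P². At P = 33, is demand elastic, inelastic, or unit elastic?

Q = 1350, dQ/dP = -198.
ε = (dQ/dP)(P/Q) ≈ -4.840.
|ε| = 4.84 > 1.

elastic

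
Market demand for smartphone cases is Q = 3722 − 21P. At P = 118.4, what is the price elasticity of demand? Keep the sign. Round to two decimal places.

-2.01

At P = 118.4, Q = 1235.600.
dQ/dP = −21.
ε = (dQ/dP)(P/Q) = (-21)(118.4/1235.600).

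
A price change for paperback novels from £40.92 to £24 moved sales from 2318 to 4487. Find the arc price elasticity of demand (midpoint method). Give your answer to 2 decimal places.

ΔQ = 4487 − 2318 = 2169; ΔP = 24 − 40.92 = -16.92.
Midpoints: P̄ = 32.46, Q̄ = 3402.5.
ε = (ΔQ/ΔP)(P̄/Q̄) = (2169/-16.92)(32.46/3402.5).

-1.22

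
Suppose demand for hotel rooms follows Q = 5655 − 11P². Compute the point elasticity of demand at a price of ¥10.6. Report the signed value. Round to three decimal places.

-0.559

At P = 10.6, Q = 4419.040.
dQ/dP = −22P = -233.200.
ε = (dQ/dP)(P/Q) = (-233.200)(10.6/4419.040).
|ε| < 1, so demand is inelastic at this price.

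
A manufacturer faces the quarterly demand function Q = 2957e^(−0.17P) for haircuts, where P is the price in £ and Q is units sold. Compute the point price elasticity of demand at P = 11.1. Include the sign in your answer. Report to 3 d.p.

At P = 11.1, Q = 448.062.
dQ/dP = −0.17·2957e^(−0.17P) = −0.17Q = -76.170.
ε = (dQ/dP)(P/Q) = (-76.170)(11.1/448.062).
|ε| > 1, so demand is elastic at this price.

-1.887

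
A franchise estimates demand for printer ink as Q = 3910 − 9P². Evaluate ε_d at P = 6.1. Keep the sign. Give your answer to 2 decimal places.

-0.19

At P = 6.1, Q = 3575.110.
dQ/dP = −18P = -109.800.
ε = (dQ/dP)(P/Q) = (-109.800)(6.1/3575.110).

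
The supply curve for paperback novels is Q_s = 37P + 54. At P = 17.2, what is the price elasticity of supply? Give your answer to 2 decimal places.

0.92

At P = 17.2, Q_s = 690.40.
dQ_s/dP = 37.
ε_s = (dQ_s/dP)(P/Q_s) = (37)(17.2/690.40).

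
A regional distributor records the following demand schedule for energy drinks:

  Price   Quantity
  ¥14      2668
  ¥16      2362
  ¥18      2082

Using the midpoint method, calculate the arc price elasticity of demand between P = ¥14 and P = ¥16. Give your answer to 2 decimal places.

-0.91

At P = 14, Q = 2668; at P = 16, Q = 2362.
ΔQ = -306, ΔP = 2. Midpoints: P̄ = 15.00, Q̄ = 2515.0.
ε = (ΔQ/ΔP)(P̄/Q̄) = (-306/2)(15.00/2515.0).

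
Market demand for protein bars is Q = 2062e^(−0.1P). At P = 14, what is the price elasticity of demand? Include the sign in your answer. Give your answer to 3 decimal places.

At P = 14, Q = 508.483.
dQ/dP = −0.1·2062e^(−0.1P) = −0.1Q = -50.848.
ε = (dQ/dP)(P/Q) = (-50.848)(14/508.483).
|ε| > 1, so demand is elastic at this price.

-1.400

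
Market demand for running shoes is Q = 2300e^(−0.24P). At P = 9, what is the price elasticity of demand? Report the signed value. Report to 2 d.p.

-2.16

At P = 9, Q = 265.248.
dQ/dP = −0.24·2300e^(−0.24P) = −0.24Q = -63.659.
ε = (dQ/dP)(P/Q) = (-63.659)(9/265.248).
|ε| > 1, so demand is elastic at this price.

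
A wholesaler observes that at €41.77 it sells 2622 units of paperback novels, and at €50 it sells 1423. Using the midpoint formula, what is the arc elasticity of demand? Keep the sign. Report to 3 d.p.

ΔQ = 1423 − 2622 = -1199; ΔP = 50 − 41.77 = 8.23.
Midpoints: P̄ = 45.89, Q̄ = 2022.5.
ε = (ΔQ/ΔP)(P̄/Q̄) = (-1199/8.23)(45.89/2022.5).

-3.305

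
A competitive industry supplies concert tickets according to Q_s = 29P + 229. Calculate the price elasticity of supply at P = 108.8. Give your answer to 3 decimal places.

0.932

At P = 108.8, Q_s = 3384.20.
dQ_s/dP = 29.
ε_s = (dQ_s/dP)(P/Q_s) = (29)(108.8/3384.20).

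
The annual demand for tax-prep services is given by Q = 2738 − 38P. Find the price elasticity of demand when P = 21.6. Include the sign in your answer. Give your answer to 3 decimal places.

-0.428

At P = 21.6, Q = 1917.200.
dQ/dP = −38.
ε = (dQ/dP)(P/Q) = (-38)(21.6/1917.200).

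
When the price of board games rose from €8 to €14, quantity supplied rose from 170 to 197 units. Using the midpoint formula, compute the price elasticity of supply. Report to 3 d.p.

ΔQ = 197 − 170 = 27; ΔP = 14 − 8 = 6.
Midpoints: P̄ = 11.00, Q̄ = 183.5.
ε_s = (ΔQ/ΔP)(P̄/Q̄) = (27/6)(11.00/183.5).

0.270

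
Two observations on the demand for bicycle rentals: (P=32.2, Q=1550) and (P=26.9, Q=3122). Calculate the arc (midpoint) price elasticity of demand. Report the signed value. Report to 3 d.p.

-3.752

ΔQ = 3122 − 1550 = 1572; ΔP = 26.9 − 32.2 = -5.3.
Midpoints: P̄ = 29.55, Q̄ = 2336.0.
ε = (ΔQ/ΔP)(P̄/Q̄) = (1572/-5.3)(29.55/2336.0).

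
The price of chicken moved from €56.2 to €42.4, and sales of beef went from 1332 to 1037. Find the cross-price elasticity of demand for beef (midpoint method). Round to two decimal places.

0.89

ΔQ_x = 1037 − 1332 = -295; ΔP_y = 42.4 − 56.2 = -13.8.
Midpoints: P̄_y = 49.30, Q̄_x = 1184.5.
ε_xy = (ΔQ_x/ΔP_y)(P̄_y/Q̄_x) = (-295/-13.8)(49.30/1184.5).
ε_xy > 0, so the goods are substitutes.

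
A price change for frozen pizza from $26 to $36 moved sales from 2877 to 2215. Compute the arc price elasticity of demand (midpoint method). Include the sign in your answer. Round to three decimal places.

ΔQ = 2215 − 2877 = -662; ΔP = 36 − 26 = 10.
Midpoints: P̄ = 31.00, Q̄ = 2546.0.
ε = (ΔQ/ΔP)(P̄/Q̄) = (-662/10)(31.00/2546.0).

-0.806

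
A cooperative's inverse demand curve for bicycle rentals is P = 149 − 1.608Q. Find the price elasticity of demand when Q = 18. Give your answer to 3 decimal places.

At Q = 18, P = 149 − 1.608(18) = 120.06.
dP/dQ = −1.608, so dQ/dP = 1/(−1.608) = -0.622.
ε = (dQ/dP)(P/Q) = (-0.622)(120.06/18).

-4.148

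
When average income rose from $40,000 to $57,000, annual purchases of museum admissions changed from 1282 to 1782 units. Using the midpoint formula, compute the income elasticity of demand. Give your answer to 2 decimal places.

0.93

ΔQ = 500, ΔI = 17000. Midpoints: Ī = 48,500, Q̄ = 1532.0.
ε_I = (ΔQ/ΔI)(Ī/Q̄) = (500/17000)(48500/1532.0).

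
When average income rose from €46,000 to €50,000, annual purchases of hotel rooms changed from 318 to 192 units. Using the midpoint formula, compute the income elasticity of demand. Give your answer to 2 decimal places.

-5.93

ΔQ = -126, ΔI = 4000. Midpoints: Ī = 48,000, Q̄ = 255.0.
ε_I = (ΔQ/ΔI)(Ī/Q̄) = (-126/4000)(48000/255.0).
ε_I < 0, so the good is inferior.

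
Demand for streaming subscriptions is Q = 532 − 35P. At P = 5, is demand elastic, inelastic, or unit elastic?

Q = 357, dQ/dP = -35.
ε = (dQ/dP)(P/Q) ≈ -0.490.
|ε| = 0.49 < 1.

inelastic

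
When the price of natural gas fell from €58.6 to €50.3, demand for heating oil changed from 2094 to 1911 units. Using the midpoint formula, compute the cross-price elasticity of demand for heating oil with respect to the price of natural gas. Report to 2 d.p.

0.60

ΔQ_x = 1911 − 2094 = -183; ΔP_y = 50.3 − 58.6 = -8.3.
Midpoints: P̄_y = 54.45, Q̄_x = 2002.5.
ε_xy = (ΔQ_x/ΔP_y)(P̄_y/Q̄_x) = (-183/-8.3)(54.45/2002.5).
ε_xy > 0, so the goods are substitutes.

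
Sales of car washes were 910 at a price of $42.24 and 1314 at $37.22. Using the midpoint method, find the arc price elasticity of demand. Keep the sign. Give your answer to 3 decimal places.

-2.875

ΔQ = 1314 − 910 = 404; ΔP = 37.22 − 42.24 = -5.02.
Midpoints: P̄ = 39.73, Q̄ = 1112.0.
ε = (ΔQ/ΔP)(P̄/Q̄) = (404/-5.02)(39.73/1112.0).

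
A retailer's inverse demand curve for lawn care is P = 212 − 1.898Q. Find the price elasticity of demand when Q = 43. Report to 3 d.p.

-1.598

At Q = 43, P = 212 − 1.898(43) = 130.39.
dP/dQ = −1.898, so dQ/dP = 1/(−1.898) = -0.527.
ε = (dQ/dP)(P/Q) = (-0.527)(130.39/43).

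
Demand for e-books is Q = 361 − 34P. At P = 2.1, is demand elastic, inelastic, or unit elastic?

inelastic

Q = 289.600, dQ/dP = -34.
ε = (dQ/dP)(P/Q) ≈ -0.247.
|ε| = 0.25 < 1.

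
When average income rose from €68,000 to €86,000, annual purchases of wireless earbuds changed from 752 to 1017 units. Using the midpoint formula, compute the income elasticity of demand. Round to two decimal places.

ΔQ = 265, ΔI = 18000. Midpoints: Ī = 77,000, Q̄ = 884.5.
ε_I = (ΔQ/ΔI)(Ī/Q̄) = (265/18000)(77000/884.5).

1.28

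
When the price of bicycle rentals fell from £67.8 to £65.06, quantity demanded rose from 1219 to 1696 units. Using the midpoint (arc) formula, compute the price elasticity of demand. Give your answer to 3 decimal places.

-7.935

ΔQ = 1696 − 1219 = 477; ΔP = 65.06 − 67.8 = -2.74.
Midpoints: P̄ = 66.43, Q̄ = 1457.5.
ε = (ΔQ/ΔP)(P̄/Q̄) = (477/-2.74)(66.43/1457.5).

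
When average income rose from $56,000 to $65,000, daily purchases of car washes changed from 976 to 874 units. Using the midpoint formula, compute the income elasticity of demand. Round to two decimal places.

ΔQ = -102, ΔI = 9000. Midpoints: Ī = 60,500, Q̄ = 925.0.
ε_I = (ΔQ/ΔI)(Ī/Q̄) = (-102/9000)(60500/925.0).
ε_I < 0, so the good is inferior.

-0.74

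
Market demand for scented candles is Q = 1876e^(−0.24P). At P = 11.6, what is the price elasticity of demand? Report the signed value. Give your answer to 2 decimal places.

At P = 11.6, Q = 115.920.
dQ/dP = −0.24·1876e^(−0.24P) = −0.24Q = -27.821.
ε = (dQ/dP)(P/Q) = (-27.821)(11.6/115.920).
|ε| > 1, so demand is elastic at this price.

-2.78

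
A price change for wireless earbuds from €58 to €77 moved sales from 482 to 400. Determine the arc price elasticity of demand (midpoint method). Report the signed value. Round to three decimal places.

-0.661

ΔQ = 400 − 482 = -82; ΔP = 77 − 58 = 19.
Midpoints: P̄ = 67.50, Q̄ = 441.0.
ε = (ΔQ/ΔP)(P̄/Q̄) = (-82/19)(67.50/441.0).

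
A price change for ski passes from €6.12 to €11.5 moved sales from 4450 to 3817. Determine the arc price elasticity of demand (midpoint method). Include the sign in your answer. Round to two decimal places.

-0.25

ΔQ = 3817 − 4450 = -633; ΔP = 11.5 − 6.12 = 5.38.
Midpoints: P̄ = 8.81, Q̄ = 4133.5.
ε = (ΔQ/ΔP)(P̄/Q̄) = (-633/5.38)(8.81/4133.5).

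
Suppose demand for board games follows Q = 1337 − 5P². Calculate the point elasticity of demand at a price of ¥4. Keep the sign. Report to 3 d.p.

-0.127

At P = 4, Q = 1257.
dQ/dP = −10P = -40.
ε = (dQ/dP)(P/Q) = (-40)(4/1257).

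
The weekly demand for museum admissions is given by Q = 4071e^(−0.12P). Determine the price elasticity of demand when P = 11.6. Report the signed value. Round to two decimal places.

-1.39

At P = 11.6, Q = 1011.960.
dQ/dP = −0.12·4071e^(−0.12P) = −0.12Q = -121.435.
ε = (dQ/dP)(P/Q) = (-121.435)(11.6/1011.960).
|ε| > 1, so demand is elastic at this price.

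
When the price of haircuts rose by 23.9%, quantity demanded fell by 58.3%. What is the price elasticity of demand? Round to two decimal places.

ε = %ΔQ / %ΔP = (-58.3)/(23.9) = -2.439.

-2.44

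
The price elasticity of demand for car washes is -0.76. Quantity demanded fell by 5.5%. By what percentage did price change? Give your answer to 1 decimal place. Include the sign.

7.2%

%ΔP ≈ %ΔQ / ε = (-5.5%)/(-0.76) = 7.24%.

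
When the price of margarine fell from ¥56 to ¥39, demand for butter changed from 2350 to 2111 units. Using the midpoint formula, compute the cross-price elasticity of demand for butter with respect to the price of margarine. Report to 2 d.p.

0.30

ΔQ_x = 2111 − 2350 = -239; ΔP_y = 39 − 56 = -17.
Midpoints: P̄_y = 47.50, Q̄_x = 2230.5.
ε_xy = (ΔQ_x/ΔP_y)(P̄_y/Q̄_x) = (-239/-17)(47.50/2230.5).
ε_xy > 0, so the goods are substitutes.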